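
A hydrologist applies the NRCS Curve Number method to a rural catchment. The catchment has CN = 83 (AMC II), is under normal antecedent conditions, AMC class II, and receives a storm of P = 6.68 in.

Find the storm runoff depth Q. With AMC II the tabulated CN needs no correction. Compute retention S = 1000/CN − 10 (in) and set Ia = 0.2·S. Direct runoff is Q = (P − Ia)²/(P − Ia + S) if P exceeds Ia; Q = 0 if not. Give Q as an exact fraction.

Average conditions: CN = 83 (no AMC adjustment).
S = 1000/83 − 10 = 170/83 in ≈ 2.048 in
Ia = 0.2·(170/83) = 34/83 in ≈ 0.410 in
P − Ia = 6.680 − 0.410 = 13011/2075 ≈ 6.270 in (> 0, runoff occurs)
Q = (13011/2075)²/((13011/2075) + 170/83) = (169286121/4305625)/(17261/2075) = 169286121/35816575 in ≈ 4.726 in

Q = 169286121/35816575 in ≈ 4.726 in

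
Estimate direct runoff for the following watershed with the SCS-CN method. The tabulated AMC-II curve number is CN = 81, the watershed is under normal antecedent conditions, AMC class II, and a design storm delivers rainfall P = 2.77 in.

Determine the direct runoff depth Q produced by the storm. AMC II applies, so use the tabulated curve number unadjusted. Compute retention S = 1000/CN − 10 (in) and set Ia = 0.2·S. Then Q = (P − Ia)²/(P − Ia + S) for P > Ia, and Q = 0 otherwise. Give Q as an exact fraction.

CN(II) = 81; AMC II needs no correction.
Max retention: S = 1000/81 − 10 = 190/81 in (≈ 2.346 in)
Ia = 0.2·(190/81) = 38/81 in ≈ 0.469 in
Excess rainfall: 2.770 − 0.469 = 2.301 in; P > Ia so Q > 0
Q: (18637/8100)² ÷ (37637/8100) = 347337769/304859700 in (≈ 1.139 in)

Q = 347337769/304859700 in ≈ 1.139 in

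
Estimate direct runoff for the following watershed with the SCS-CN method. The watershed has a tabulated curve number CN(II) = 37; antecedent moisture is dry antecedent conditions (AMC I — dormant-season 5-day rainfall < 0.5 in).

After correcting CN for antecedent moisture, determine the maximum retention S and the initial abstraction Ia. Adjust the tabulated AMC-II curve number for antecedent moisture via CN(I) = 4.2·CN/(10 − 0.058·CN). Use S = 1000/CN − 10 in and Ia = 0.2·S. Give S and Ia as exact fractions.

S = 1500/37 in ≈ 40.541 in; Ia = 300/37 in ≈ 8.108 in

Dry (AMC I): CN(I) = 4.2·37/(10 − 0.058·37) = (777/5)/(3927/500) = 3700/187 ≈ 19.786
Max retention: S = 1000/(3700/187) − 10 = 1500/37 in (≈ 40.541 in)
Ia = 0.2S: 0.2·40.541 = 8.108 in (exactly 300/37)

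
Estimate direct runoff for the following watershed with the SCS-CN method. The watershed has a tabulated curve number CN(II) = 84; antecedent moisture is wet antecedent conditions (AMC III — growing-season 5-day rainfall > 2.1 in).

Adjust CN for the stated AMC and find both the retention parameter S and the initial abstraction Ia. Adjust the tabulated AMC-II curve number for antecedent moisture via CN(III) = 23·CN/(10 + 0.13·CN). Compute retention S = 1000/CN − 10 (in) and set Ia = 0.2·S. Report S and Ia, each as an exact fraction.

S = 400/483 in ≈ 0.828 in; Ia = 80/483 in ≈ 0.166 in

Wet (AMC III): CN(III) = 23·84/(10 + 0.13·84) = 1932/(523/25) = 48300/523 ≈ 92.352
Max retention: S = 1000/(48300/523) − 10 = 400/483 in (≈ 0.828 in)
Initial abstraction Ia = S/5 = (400/483)/5 = 80/483 ≈ 0.166 in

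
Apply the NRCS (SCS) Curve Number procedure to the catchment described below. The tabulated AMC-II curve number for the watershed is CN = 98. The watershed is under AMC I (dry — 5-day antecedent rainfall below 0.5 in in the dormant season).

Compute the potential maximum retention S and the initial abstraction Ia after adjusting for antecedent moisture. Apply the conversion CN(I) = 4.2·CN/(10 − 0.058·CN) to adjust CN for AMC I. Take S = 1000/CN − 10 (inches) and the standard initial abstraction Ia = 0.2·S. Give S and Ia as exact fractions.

S = 500/1029 in ≈ 0.486 in; Ia = 100/1029 in ≈ 0.097 in

Adjust CN=98 to AMC I: 4.2·98/(10 − 0.058·98) → (2058/5) ÷ (1079/250) = 102900/1079 ≈ 95.366
Retention S: 1000/CN − 10 with CN=95.366 → S = 500/1029 ≈ 0.486 in
Ia = 0.2·(500/1029) = 100/1029 in ≈ 0.097 in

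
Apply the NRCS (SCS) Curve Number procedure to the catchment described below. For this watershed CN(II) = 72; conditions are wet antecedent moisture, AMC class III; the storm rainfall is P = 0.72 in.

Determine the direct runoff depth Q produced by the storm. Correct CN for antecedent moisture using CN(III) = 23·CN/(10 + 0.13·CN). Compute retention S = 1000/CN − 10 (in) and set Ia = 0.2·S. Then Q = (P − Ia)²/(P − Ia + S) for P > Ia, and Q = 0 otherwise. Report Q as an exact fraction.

Q = 1952288/27753525 in ≈ 0.070 in

Wet (AMC III): CN(III) = 23·72/(10 + 0.13·72) = 1656/(484/25) = 10350/121 ≈ 85.537
Max retention: S = 1000/(10350/121) − 10 = 350/207 in (≈ 1.691 in)
Ia = 0.2·(350/207) = 70/207 in ≈ 0.338 in
P − Ia = 0.720 − 0.338 = 1976/5175 ≈ 0.382 in (> 0, runoff occurs)
Q: (1976/5175)² ÷ (10726/5175) = 1952288/27753525 in (≈ 0.070 in)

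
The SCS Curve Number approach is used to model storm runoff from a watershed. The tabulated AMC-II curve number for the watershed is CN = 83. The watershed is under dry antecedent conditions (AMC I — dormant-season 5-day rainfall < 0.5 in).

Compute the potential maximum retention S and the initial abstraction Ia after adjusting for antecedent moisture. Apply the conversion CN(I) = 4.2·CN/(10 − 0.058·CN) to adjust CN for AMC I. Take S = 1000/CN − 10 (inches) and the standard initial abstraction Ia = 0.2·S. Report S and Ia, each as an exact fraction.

S = 8500/1743 in ≈ 4.877 in; Ia = 1700/1743 in ≈ 0.975 in

Adjust CN=83 to AMC I: 4.2·83/(10 − 0.058·83) → (1743/5) ÷ (2593/500) = 174300/2593 ≈ 67.219
Retention S: 1000/CN − 10 with CN=67.219 → S = 8500/1743 ≈ 4.877 in
Initial abstraction Ia = S/5 = (8500/1743)/5 = 1700/1743 ≈ 0.975 in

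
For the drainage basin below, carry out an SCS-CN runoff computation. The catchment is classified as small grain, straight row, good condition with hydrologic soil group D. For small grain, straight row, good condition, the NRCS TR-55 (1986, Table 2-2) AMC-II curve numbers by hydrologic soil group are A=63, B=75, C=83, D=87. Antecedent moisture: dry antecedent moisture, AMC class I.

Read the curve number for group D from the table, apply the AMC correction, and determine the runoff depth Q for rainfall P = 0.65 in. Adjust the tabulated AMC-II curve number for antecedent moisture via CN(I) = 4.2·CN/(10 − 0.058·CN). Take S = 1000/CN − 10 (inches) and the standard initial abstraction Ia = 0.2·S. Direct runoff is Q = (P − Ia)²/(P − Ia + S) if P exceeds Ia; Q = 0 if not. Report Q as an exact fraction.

Q = 0 in ≈ 0.000 in

NRCS table: small grain, straight row, good condition, soil group D → CN(II) = 87
Dry (AMC I): CN(I) = 4.2·87/(10 − 0.058·87) = (1827/5)/(2477/500) = 182700/2477 ≈ 73.759
Retention S: 1000/CN − 10 with CN=73.759 → S = 6500/1827 ≈ 3.558 in
Initial abstraction Ia = S/5 = (6500/1827)/5 = 1300/1827 ≈ 0.712 in
P = 0.650 ≤ Ia = 0.712 in: entire storm abstracted, Q = 0.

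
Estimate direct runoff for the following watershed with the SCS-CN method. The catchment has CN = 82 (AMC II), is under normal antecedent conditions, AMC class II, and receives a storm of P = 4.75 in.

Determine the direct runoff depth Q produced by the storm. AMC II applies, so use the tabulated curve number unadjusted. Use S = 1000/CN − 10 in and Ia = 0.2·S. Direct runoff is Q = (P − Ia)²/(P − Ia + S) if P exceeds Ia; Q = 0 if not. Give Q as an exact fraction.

Q = 499849/174988 in ≈ 2.856 in

Average conditions: CN = 82 (no AMC adjustment).
S = 1000/82 − 10 = 90/41 in ≈ 2.195 in
Ia = 0.2S: 0.2·2.195 = 0.439 in (exactly 18/41)
Since P=4.750 > Ia=0.439: effective rainfall P−Ia = 707/164 in
Runoff Q = (P−Ia)²/(P−Ia+S) = (4.311)²/(4.311+2.195) = 499849/174988 ≈ 2.856 in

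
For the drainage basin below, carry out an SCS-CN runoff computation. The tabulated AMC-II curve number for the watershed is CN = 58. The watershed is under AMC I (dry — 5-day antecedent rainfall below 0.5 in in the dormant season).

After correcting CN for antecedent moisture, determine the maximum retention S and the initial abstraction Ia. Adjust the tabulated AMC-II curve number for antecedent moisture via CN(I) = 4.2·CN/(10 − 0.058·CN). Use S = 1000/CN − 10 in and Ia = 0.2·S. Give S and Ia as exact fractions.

S = 500/29 in ≈ 17.241 in; Ia = 100/29 in ≈ 3.448 in

Dry (AMC I): CN(I) = 4.2·58/(10 − 0.058·58) = (1218/5)/(1659/250) = 2900/79 ≈ 36.709
Max retention: S = 1000/(2900/79) − 10 = 500/29 in (≈ 17.241 in)
Initial abstraction Ia = S/5 = (500/29)/5 = 100/29 ≈ 3.448 in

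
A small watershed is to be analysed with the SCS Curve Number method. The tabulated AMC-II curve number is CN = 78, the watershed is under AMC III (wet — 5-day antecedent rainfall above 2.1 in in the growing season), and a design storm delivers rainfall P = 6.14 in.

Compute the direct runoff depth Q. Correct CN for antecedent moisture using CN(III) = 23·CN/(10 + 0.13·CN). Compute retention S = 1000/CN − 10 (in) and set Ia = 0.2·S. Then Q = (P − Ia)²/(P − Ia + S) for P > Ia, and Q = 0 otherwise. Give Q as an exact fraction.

CN(III) from CN(II)=78: (23·78)/(10 + 0.13·78) = 89700/1007 ≈ 89.076
Retention S: 1000/CN − 10 with CN=89.076 → S = 1100/897 ≈ 1.226 in
Initial abstraction Ia = S/5 = (1100/897)/5 = 220/897 ≈ 0.245 in
Since P=6.140 > Ia=0.245: effective rainfall P−Ia = 264379/44850 in
Runoff Q = (P−Ia)²/(P−Ia+S) = (5.895)²/(5.895+1.226) = 69896255641/14324148150 ≈ 4.880 in

Q = 69896255641/14324148150 in ≈ 4.880 in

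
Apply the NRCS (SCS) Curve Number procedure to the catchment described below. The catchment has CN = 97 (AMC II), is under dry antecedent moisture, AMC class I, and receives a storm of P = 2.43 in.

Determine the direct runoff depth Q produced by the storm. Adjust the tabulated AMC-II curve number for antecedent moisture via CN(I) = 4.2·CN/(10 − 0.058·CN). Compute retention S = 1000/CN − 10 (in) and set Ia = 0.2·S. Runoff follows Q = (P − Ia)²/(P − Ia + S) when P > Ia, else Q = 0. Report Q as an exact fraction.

Q = 24024070009/13919296300 in ≈ 1.726 in

Dry (AMC I): CN(I) = 4.2·97/(10 − 0.058·97) = (2037/5)/(2187/500) = 67900/729 ≈ 93.141
S = 1000/(67900/729) − 10 = 500/679 in ≈ 0.736 in
Ia = 0.2S: 0.2·0.736 = 0.147 in (exactly 100/679)
Excess rainfall: 2.430 − 0.147 = 2.283 in; P > Ia so Q > 0
Runoff Q = (P−Ia)²/(P−Ia+S) = (2.283)²/(2.283+0.736) = 24024070009/13919296300 ≈ 1.726 in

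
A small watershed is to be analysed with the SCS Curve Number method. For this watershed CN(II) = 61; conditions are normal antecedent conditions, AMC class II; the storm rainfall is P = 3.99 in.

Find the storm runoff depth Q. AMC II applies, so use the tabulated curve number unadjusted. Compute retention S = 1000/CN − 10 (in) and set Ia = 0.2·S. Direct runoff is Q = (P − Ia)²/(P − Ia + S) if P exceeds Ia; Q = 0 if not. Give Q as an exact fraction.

Q = 30393169/37643100 in ≈ 0.807 in

AMC II — tabulated CN = 61 applies directly.
S = 1000/61 − 10 = 390/61 in ≈ 6.393 in
Ia = 0.2S: 0.2·6.393 = 1.279 in (exactly 78/61)
Since P=3.990 > Ia=1.279: effective rainfall P−Ia = 16539/6100 in
Q = (16539/6100)²/((16539/6100) + 390/61) = (273538521/37210000)/(55539/6100) = 30393169/37643100 in ≈ 0.807 in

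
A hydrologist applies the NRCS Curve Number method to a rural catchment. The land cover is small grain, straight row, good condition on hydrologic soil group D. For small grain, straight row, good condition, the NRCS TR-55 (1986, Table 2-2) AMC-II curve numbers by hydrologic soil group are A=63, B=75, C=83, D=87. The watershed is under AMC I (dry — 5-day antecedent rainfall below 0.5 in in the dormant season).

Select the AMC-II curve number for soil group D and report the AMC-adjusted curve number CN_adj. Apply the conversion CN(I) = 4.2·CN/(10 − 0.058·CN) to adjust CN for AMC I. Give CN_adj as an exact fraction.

CN_adj = 182700/2477 ≈ 73.759

NRCS table: small grain, straight row, good condition, soil group D → CN(II) = 87
Dry (AMC I): CN(I) = 4.2·87/(10 − 0.058·87) = (1827/5)/(2477/500) = 182700/2477 ≈ 73.759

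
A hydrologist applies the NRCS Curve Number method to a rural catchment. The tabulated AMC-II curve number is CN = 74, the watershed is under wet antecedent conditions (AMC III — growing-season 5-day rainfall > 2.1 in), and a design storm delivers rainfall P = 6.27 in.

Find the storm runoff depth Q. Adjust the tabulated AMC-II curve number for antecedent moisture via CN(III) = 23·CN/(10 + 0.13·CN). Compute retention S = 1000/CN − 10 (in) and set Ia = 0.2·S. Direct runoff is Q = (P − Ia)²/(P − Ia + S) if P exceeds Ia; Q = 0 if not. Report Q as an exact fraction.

Q = 257634410929/54257802700 in ≈ 4.748 in

Adjust CN=74 to AMC III: 23·74/(10 + 0.13·74) → 1702 ÷ (981/50) = 85100/981 ≈ 86.748
Max retention: S = 1000/(85100/981) − 10 = 1300/851 in (≈ 1.528 in)
Ia = 0.2·(1300/851) = 260/851 in ≈ 0.306 in
Excess rainfall: 6.270 − 0.306 = 5.964 in; P > Ia so Q > 0
Q: (507577/85100)² ÷ (637577/85100) = 257634410929/54257802700 in (≈ 4.748 in)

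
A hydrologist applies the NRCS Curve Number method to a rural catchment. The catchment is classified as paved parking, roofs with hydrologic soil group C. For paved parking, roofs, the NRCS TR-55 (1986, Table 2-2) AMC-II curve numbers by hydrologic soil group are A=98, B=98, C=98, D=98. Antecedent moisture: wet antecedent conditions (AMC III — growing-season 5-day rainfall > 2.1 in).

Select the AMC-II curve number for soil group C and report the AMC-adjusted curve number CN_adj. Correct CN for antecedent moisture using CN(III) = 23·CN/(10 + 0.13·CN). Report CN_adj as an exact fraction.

CN_adj = 112700/1137 ≈ 99.120

NRCS table: paved parking, roofs, soil group C → CN(II) = 98
CN(III) from CN(II)=98: (23·98)/(10 + 0.13·98) = 112700/1137 ≈ 99.120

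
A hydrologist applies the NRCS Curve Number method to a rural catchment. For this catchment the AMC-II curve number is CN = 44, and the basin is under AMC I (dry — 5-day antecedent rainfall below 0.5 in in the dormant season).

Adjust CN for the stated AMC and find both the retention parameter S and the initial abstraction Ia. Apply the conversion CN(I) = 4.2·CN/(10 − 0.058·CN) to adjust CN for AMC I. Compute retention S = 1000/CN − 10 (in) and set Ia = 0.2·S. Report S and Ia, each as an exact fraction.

CN(I) from CN(II)=44: (4.2·44)/(10 − 0.058·44) = 3300/133 ≈ 24.812
Max retention: S = 1000/(3300/133) − 10 = 1000/33 in (≈ 30.303 in)
Ia = 0.2S: 0.2·30.303 = 6.061 in (exactly 200/33)

S = 1000/33 in ≈ 30.303 in; Ia = 200/33 in ≈ 6.061 in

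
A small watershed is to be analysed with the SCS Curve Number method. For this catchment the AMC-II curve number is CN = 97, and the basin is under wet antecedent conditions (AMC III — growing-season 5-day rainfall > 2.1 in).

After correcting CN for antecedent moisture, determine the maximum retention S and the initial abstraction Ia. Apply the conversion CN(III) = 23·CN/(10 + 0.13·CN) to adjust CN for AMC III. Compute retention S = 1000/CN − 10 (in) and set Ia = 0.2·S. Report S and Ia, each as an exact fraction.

S = 300/2231 in ≈ 0.134 in; Ia = 60/2231 in ≈ 0.027 in

CN(III) from CN(II)=97: (23·97)/(10 + 0.13·97) = 223100/2261 ≈ 98.673
Max retention: S = 1000/(223100/2261) − 10 = 300/2231 in (≈ 0.134 in)
Initial abstraction Ia = S/5 = (300/2231)/5 = 60/2231 ≈ 0.027 in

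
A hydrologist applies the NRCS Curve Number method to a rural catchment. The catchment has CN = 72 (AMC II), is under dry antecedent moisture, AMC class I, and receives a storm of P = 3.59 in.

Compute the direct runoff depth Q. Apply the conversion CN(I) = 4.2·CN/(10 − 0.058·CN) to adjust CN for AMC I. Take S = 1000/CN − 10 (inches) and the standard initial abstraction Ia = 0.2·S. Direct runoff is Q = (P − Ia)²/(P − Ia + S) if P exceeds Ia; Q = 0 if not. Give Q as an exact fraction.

CN(I) from CN(II)=72: (4.2·72)/(10 − 0.058·72) = 675/13 ≈ 51.923
Retention S: 1000/CN − 10 with CN=51.923 → S = 250/27 ≈ 9.259 in
Ia = 0.2S: 0.2·9.259 = 1.852 in (exactly 50/27)
Since P=3.590 > Ia=1.852: effective rainfall P−Ia = 4693/2700 in
Q: (4693/2700)² ÷ (29693/2700) = 22024249/80171100 in (≈ 0.275 in)

Q = 22024249/80171100 in ≈ 0.275 in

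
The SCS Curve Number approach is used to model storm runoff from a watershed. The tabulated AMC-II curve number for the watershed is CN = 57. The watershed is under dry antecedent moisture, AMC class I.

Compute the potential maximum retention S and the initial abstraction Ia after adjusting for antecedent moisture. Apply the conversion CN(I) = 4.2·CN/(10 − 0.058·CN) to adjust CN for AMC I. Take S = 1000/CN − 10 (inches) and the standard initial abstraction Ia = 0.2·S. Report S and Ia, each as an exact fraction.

Dry (AMC I): CN(I) = 4.2·57/(10 − 0.058·57) = (1197/5)/(3347/500) = 119700/3347 ≈ 35.763
Retention S: 1000/CN − 10 with CN=35.763 → S = 21500/1197 ≈ 17.962 in
Ia = 0.2·(21500/1197) = 4300/1197 in ≈ 3.592 in

S = 21500/1197 in ≈ 17.962 in; Ia = 4300/1197 in ≈ 3.592 in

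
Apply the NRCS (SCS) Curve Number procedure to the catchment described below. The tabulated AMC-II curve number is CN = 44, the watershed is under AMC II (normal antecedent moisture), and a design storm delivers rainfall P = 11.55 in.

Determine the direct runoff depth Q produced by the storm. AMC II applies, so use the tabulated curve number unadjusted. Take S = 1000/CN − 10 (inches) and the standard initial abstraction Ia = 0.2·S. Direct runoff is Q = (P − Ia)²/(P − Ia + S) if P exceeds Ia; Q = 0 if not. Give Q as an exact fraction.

Average conditions: CN = 44 (no AMC adjustment).
Max retention: S = 1000/44 − 10 = 140/11 in (≈ 12.727 in)
Initial abstraction Ia = S/5 = (140/11)/5 = 28/11 ≈ 2.545 in
Since P=11.550 > Ia=2.545: effective rainfall P−Ia = 1981/220 in
Runoff Q = (P−Ia)²/(P−Ia+S) = (9.005)²/(9.005+12.727) = 560623/150260 ≈ 3.731 in

Q = 560623/150260 in ≈ 3.731 in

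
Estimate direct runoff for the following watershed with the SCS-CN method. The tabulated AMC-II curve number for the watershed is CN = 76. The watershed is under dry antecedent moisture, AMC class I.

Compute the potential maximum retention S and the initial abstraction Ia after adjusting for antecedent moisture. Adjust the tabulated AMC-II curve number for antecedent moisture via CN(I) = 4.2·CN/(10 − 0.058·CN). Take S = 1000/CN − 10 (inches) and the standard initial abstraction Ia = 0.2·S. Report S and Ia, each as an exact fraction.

Adjust CN=76 to AMC I: 4.2·76/(10 − 0.058·76) → (1596/5) ÷ (699/125) = 13300/233 ≈ 57.082
Retention S: 1000/CN − 10 with CN=57.082 → S = 1000/133 ≈ 7.519 in
Ia = 0.2S: 0.2·7.519 = 1.504 in (exactly 200/133)

S = 1000/133 in ≈ 7.519 in; Ia = 200/133 in ≈ 1.504 in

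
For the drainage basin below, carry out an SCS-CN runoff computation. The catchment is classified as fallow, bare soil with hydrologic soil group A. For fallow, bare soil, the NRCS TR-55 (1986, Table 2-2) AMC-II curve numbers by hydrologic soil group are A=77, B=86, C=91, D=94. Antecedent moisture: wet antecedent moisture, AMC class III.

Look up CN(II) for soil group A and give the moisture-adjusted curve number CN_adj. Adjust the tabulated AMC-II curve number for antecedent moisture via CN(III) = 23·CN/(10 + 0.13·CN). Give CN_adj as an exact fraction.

NRCS table: fallow, bare soil, soil group A → CN(II) = 77
Adjust CN=77 to AMC III: 23·77/(10 + 0.13·77) → 1771 ÷ (2001/100) = 7700/87 ≈ 88.506

CN_adj = 7700/87 ≈ 88.506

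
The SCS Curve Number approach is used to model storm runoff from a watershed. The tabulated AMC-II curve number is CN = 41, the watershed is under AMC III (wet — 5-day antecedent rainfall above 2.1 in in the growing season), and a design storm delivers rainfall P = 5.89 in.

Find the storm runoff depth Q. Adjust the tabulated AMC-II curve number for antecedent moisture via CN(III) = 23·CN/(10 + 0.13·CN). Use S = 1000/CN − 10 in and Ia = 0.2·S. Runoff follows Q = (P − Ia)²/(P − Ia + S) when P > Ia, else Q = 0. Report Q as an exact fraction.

Q = 191342380329/96886366100 in ≈ 1.975 in

Adjust CN=41 to AMC III: 23·41/(10 + 0.13·41) → 943 ÷ (1533/100) = 94300/1533 ≈ 61.513
Retention S: 1000/CN − 10 with CN=61.513 → S = 5900/943 ≈ 6.257 in
Ia = 0.2S: 0.2·6.257 = 1.251 in (exactly 1180/943)
P − Ia = 5.890 − 1.251 = 437427/94300 ≈ 4.639 in (> 0, runoff occurs)
Q = (437427/94300)²/((437427/94300) + 5900/943) = (191342380329/8892490000)/(1027427/94300) = 191342380329/96886366100 in ≈ 1.975 in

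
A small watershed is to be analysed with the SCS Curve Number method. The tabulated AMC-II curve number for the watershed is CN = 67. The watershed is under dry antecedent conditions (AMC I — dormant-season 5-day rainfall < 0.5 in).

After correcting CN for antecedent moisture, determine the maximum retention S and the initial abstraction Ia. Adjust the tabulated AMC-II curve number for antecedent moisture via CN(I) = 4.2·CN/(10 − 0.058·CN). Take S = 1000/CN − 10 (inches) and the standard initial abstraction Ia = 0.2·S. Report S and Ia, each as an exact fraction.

S = 5500/469 in ≈ 11.727 in; Ia = 1100/469 in ≈ 2.345 in

CN(I) from CN(II)=67: (4.2·67)/(10 − 0.058·67) = 46900/1019 ≈ 46.026
Max retention: S = 1000/(46900/1019) − 10 = 5500/469 in (≈ 11.727 in)
Ia = 0.2S: 0.2·11.727 = 2.345 in (exactly 1100/469)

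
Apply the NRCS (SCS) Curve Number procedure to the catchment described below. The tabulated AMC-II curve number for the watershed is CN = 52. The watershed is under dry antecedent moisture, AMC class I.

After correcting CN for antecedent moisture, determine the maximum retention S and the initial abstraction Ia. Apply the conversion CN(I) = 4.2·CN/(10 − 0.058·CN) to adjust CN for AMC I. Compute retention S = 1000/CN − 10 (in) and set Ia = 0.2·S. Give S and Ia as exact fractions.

S = 2000/91 in ≈ 21.978 in; Ia = 400/91 in ≈ 4.396 in

Dry (AMC I): CN(I) = 4.2·52/(10 − 0.058·52) = (1092/5)/(873/125) = 9100/291 ≈ 31.271
Max retention: S = 1000/(9100/291) − 10 = 2000/91 in (≈ 21.978 in)
Initial abstraction Ia = S/5 = (2000/91)/5 = 400/91 ≈ 4.396 in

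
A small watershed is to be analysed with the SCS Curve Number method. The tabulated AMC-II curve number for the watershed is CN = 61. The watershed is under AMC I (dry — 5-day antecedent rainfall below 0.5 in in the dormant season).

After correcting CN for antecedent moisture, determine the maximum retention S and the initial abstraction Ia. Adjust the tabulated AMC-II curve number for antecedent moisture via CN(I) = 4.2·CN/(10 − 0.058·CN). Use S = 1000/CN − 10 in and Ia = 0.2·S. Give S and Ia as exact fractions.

Adjust CN=61 to AMC I: 4.2·61/(10 − 0.058·61) → (1281/5) ÷ (3231/500) = 42700/1077 ≈ 39.647
S = 1000/(42700/1077) − 10 = 6500/427 in ≈ 15.222 in
Ia = 0.2·(6500/427) = 1300/427 in ≈ 3.044 in

S = 6500/427 in ≈ 15.222 in; Ia = 1300/427 in ≈ 3.044 in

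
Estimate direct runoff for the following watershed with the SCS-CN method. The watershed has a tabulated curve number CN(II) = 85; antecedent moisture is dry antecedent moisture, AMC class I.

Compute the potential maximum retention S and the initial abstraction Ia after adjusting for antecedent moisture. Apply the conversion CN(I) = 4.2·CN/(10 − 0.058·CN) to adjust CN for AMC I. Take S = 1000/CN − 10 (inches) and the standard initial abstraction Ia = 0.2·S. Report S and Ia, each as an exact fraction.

S = 500/119 in ≈ 4.202 in; Ia = 100/119 in ≈ 0.840 in

CN(I) from CN(II)=85: (4.2·85)/(10 − 0.058·85) = 11900/169 ≈ 70.414
Retention S: 1000/CN − 10 with CN=70.414 → S = 500/119 ≈ 4.202 in
Ia = 0.2S: 0.2·4.202 = 0.840 in (exactly 100/119)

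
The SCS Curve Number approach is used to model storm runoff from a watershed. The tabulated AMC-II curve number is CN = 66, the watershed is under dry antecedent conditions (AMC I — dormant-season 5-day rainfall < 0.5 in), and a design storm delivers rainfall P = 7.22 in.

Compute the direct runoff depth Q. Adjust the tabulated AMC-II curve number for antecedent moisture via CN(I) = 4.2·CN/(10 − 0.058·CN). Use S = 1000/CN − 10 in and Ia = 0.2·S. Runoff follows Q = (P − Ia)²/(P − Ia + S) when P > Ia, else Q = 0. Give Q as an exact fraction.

Dry (AMC I): CN(I) = 4.2·66/(10 − 0.058·66) = (1386/5)/(1543/250) = 69300/1543 ≈ 44.913
Max retention: S = 1000/(69300/1543) − 10 = 8500/693 in (≈ 12.266 in)
Ia = 0.2S: 0.2·12.266 = 2.453 in (exactly 1700/693)
P − Ia = 7.220 − 2.453 = 165173/34650 ≈ 4.767 in (> 0, runoff occurs)
Q = (165173/34650)²/((165173/34650) + 8500/693) = (27282119929/1200622500)/(590173/34650) = 27282119929/20449494450 in ≈ 1.334 in

Q = 27282119929/20449494450 in ≈ 1.334 in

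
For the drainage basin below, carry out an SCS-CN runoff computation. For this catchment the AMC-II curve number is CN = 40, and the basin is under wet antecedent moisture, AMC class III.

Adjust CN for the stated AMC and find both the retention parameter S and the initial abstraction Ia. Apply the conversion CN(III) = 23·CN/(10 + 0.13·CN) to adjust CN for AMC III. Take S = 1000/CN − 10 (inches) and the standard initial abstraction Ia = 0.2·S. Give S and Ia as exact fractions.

S = 150/23 in ≈ 6.522 in; Ia = 30/23 in ≈ 1.304 in

Wet (AMC III): CN(III) = 23·40/(10 + 0.13·40) = 920/(76/5) = 1150/19 ≈ 60.526
Max retention: S = 1000/(1150/19) − 10 = 150/23 in (≈ 6.522 in)
Ia = 0.2·(150/23) = 30/23 in ≈ 1.304 in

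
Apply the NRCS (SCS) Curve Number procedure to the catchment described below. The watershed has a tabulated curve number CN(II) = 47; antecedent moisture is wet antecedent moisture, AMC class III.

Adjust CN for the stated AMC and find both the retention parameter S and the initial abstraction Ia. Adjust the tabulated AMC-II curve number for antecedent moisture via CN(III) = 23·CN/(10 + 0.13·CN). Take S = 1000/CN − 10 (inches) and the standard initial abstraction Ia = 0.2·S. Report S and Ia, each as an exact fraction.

Adjust CN=47 to AMC III: 23·47/(10 + 0.13·47) → 1081 ÷ (1611/100) = 108100/1611 ≈ 67.101
S = 1000/(108100/1611) − 10 = 5300/1081 in ≈ 4.903 in
Ia = 0.2·(5300/1081) = 1060/1081 in ≈ 0.981 in

S = 5300/1081 in ≈ 4.903 in; Ia = 1060/1081 in ≈ 0.981 in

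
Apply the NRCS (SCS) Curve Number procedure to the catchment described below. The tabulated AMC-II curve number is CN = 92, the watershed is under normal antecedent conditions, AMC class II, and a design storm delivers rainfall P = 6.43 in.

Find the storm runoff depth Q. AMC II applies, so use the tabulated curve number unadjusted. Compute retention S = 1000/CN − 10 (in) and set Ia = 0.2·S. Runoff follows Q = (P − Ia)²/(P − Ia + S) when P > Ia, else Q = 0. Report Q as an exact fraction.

Q = 207043321/37694700 in ≈ 5.493 in

Average conditions: CN = 92 (no AMC adjustment).
Max retention: S = 1000/92 − 10 = 20/23 in (≈ 0.870 in)
Ia = 0.2·(20/23) = 4/23 in ≈ 0.174 in
P − Ia = 6.430 − 0.174 = 14389/2300 ≈ 6.256 in (> 0, runoff occurs)
Q: (14389/2300)² ÷ (16389/2300) = 207043321/37694700 in (≈ 5.493 in)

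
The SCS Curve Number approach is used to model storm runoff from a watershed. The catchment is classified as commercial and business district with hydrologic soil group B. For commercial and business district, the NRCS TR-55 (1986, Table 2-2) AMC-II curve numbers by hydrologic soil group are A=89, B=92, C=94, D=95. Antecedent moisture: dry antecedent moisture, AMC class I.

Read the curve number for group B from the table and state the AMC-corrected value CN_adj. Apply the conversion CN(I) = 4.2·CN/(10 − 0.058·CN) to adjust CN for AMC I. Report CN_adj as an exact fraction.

NRCS table: commercial and business district, soil group B → CN(II) = 92
Dry (AMC I): CN(I) = 4.2·92/(10 − 0.058·92) = (1932/5)/(583/125) = 48300/583 ≈ 82.847

CN_adj = 48300/583 ≈ 82.847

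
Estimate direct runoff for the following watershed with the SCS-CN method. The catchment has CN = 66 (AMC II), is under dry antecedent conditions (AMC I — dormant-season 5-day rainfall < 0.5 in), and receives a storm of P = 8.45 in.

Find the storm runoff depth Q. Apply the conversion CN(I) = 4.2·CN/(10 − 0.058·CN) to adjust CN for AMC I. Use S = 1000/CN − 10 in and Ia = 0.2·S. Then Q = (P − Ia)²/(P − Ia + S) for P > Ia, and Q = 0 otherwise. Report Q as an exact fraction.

Q = 6908435689/3508201620 in ≈ 1.969 in

Dry (AMC I): CN(I) = 4.2·66/(10 − 0.058·66) = (1386/5)/(1543/250) = 69300/1543 ≈ 44.913
S = 1000/(69300/1543) − 10 = 8500/693 in ≈ 12.266 in
Ia = 0.2·(8500/693) = 1700/693 in ≈ 2.453 in
Excess rainfall: 8.450 − 2.453 = 5.997 in; P > Ia so Q > 0
Q: (83117/13860)² ÷ (253117/13860) = 6908435689/3508201620 in (≈ 1.969 in)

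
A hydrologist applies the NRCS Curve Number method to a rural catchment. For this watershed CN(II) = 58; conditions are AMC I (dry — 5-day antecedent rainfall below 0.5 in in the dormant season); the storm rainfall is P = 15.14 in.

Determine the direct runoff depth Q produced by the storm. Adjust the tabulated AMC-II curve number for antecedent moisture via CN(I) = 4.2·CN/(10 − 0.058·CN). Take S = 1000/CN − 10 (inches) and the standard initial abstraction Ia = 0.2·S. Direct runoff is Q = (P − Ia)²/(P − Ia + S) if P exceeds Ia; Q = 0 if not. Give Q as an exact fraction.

Q = 287404209/60831850 in ≈ 4.725 in

CN(I) from CN(II)=58: (4.2·58)/(10 − 0.058·58) = 2900/79 ≈ 36.709
Retention S: 1000/CN − 10 with CN=36.709 → S = 500/29 ≈ 17.241 in
Initial abstraction Ia = S/5 = (500/29)/5 = 100/29 ≈ 3.448 in
Excess rainfall: 15.140 − 3.448 = 11.692 in; P > Ia so Q > 0
Runoff Q = (P−Ia)²/(P−Ia+S) = (11.692)²/(11.692+17.241) = 287404209/60831850 ≈ 4.725 in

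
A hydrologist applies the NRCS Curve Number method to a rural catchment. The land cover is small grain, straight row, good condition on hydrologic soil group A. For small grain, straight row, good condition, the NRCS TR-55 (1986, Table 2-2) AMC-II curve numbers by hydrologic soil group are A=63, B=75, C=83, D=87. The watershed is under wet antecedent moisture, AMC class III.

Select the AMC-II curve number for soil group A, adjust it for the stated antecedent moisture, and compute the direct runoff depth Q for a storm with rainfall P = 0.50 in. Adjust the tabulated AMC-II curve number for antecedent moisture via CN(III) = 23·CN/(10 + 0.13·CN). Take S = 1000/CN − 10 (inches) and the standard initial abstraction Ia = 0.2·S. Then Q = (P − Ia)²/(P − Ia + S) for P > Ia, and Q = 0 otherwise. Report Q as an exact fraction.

Q = 0 in ≈ 0.000 in

NRCS table: small grain, straight row, good condition, soil group A → CN(II) = 63
Adjust CN=63 to AMC III: 23·63/(10 + 0.13·63) → 1449 ÷ (1819/100) = 144900/1819 ≈ 79.659
Retention S: 1000/CN − 10 with CN=79.659 → S = 3700/1449 ≈ 2.553 in
Ia = 0.2·(3700/1449) = 740/1449 in ≈ 0.511 in
P = 0.500 ≤ Ia = 0.511 in: entire storm abstracted, Q = 0.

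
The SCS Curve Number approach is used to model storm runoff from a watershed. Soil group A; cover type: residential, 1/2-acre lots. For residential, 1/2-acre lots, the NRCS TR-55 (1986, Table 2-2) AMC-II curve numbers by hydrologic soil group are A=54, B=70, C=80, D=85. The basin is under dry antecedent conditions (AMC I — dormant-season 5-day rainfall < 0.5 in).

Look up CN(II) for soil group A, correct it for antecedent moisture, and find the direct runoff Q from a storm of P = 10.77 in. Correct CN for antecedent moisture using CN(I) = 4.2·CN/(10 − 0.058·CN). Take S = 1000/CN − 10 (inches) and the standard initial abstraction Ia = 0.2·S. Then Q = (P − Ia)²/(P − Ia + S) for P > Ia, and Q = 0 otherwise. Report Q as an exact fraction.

Q = 144901274281/86788365300 in ≈ 1.670 in

NRCS table: residential, 1/2-acre lots, soil group A → CN(II) = 54
CN(I) from CN(II)=54: (4.2·54)/(10 − 0.058·54) = 56700/1717 ≈ 33.023
S = 1000/(56700/1717) − 10 = 11500/567 in ≈ 20.282 in
Initial abstraction Ia = S/5 = (11500/567)/5 = 2300/567 ≈ 4.056 in
Excess rainfall: 10.770 − 4.056 = 6.714 in; P > Ia so Q > 0
Q = (380659/56700)²/((380659/56700) + 11500/567) = (144901274281/3214890000)/(1530659/56700) = 144901274281/86788365300 in ≈ 1.670 in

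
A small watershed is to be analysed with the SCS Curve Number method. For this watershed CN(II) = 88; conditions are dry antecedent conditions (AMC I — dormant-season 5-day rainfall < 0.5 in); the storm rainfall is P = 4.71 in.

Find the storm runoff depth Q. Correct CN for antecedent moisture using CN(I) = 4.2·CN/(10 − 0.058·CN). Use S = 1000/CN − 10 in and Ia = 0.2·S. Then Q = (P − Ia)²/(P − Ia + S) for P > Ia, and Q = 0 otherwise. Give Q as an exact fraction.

Adjust CN=88 to AMC I: 4.2·88/(10 − 0.058·88) → (1848/5) ÷ (612/125) = 3850/51 ≈ 75.490
Retention S: 1000/CN − 10 with CN=75.490 → S = 250/77 ≈ 3.247 in
Ia = 0.2S: 0.2·3.247 = 0.649 in (exactly 50/77)
P − Ia = 4.710 − 0.649 = 31267/7700 ≈ 4.061 in (> 0, runoff occurs)
Q: (31267/7700)² ÷ (56267/7700) = 977625289/433255900 in (≈ 2.256 in)

Q = 977625289/433255900 in ≈ 2.256 in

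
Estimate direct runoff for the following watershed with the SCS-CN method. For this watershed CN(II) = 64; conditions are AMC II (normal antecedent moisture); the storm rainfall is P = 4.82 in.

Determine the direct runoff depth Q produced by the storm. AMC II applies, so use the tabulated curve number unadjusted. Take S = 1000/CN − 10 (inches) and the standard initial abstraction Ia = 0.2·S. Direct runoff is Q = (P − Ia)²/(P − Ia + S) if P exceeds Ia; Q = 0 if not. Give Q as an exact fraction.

Q = 546121/372800 in ≈ 1.465 in

AMC II — tabulated CN = 64 applies directly.
Retention S: 1000/CN − 10 with CN=64.000 → S = 45/8 ≈ 5.625 in
Ia = 0.2·(45/8) = 9/8 in ≈ 1.125 in
Since P=4.820 > Ia=1.125: effective rainfall P−Ia = 739/200 in
Q = (739/200)²/((739/200) + 45/8) = (546121/40000)/(233/25) = 546121/372800 in ≈ 1.465 in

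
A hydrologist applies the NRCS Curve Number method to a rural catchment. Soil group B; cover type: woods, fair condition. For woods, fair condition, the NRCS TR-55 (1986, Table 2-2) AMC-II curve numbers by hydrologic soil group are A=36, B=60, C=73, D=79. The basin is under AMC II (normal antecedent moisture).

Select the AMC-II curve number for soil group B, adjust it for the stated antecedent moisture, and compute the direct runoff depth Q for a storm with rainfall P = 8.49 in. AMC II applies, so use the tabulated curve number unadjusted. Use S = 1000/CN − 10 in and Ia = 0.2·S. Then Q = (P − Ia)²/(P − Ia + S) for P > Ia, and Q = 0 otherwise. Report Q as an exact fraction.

Q = 4609609/1244100 in ≈ 3.705 in

NRCS table: woods, fair condition, soil group B → CN(II) = 60
Average conditions: CN = 60 (no AMC adjustment).
Max retention: S = 1000/60 − 10 = 20/3 in (≈ 6.667 in)
Ia = 0.2·(20/3) = 4/3 in ≈ 1.333 in
Excess rainfall: 8.490 − 1.333 = 7.157 in; P > Ia so Q > 0
Q = (2147/300)²/((2147/300) + 20/3) = (4609609/90000)/(4147/300) = 4609609/1244100 in ≈ 3.705 in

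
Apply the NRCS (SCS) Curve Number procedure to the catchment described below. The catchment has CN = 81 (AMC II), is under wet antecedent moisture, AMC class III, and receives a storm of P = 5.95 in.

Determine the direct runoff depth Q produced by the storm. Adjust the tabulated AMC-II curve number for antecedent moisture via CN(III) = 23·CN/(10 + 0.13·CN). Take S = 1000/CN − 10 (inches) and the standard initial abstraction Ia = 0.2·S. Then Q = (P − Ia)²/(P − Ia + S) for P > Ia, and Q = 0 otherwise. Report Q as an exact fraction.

Adjust CN=81 to AMC III: 23·81/(10 + 0.13·81) → 1863 ÷ (2053/100) = 186300/2053 ≈ 90.745
Retention S: 1000/CN − 10 with CN=90.745 → S = 1900/1863 ≈ 1.020 in
Ia = 0.2S: 0.2·1.020 = 0.204 in (exactly 380/1863)
P − Ia = 5.950 − 0.204 = 214097/37260 ≈ 5.746 in (> 0, runoff occurs)
Q: (214097/37260)² ÷ (252097/37260) = 45837525409/9393134220 in (≈ 4.880 in)

Q = 45837525409/9393134220 in ≈ 4.880 in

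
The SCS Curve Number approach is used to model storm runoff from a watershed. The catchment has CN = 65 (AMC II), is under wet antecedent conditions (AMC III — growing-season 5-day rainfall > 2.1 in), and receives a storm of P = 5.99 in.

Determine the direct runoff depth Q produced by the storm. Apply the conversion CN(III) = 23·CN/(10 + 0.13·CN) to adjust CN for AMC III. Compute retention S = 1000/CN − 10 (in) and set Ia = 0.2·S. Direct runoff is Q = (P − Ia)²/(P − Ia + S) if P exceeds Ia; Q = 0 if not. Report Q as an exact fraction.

Q = 27258340201/7029519900 in ≈ 3.878 in

Wet (AMC III): CN(III) = 23·65/(10 + 0.13·65) = 1495/(369/20) = 29900/369 ≈ 81.030
Retention S: 1000/CN − 10 with CN=81.030 → S = 700/299 ≈ 2.341 in
Ia = 0.2·(700/299) = 140/299 in ≈ 0.468 in
Excess rainfall: 5.990 − 0.468 = 5.522 in; P > Ia so Q > 0
Q: (165101/29900)² ÷ (235101/29900) = 27258340201/7029519900 in (≈ 3.878 in)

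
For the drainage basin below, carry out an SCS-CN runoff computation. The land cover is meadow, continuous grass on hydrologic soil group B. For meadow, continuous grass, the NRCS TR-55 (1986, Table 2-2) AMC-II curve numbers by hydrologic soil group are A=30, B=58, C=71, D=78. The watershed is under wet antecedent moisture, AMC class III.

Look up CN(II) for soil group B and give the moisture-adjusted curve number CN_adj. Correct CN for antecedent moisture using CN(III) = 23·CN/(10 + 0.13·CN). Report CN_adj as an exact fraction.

CN_adj = 66700/877 ≈ 76.055

NRCS table: meadow, continuous grass, soil group B → CN(II) = 58
Adjust CN=58 to AMC III: 23·58/(10 + 0.13·58) → 1334 ÷ (877/50) = 66700/877 ≈ 76.055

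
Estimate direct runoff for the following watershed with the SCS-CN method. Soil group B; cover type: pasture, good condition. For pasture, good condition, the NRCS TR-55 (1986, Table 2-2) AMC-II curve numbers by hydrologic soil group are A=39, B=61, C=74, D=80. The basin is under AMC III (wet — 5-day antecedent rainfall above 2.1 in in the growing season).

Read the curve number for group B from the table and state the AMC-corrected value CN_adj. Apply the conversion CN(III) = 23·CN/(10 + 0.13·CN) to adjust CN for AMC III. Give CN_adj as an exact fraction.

CN_adj = 140300/1793 ≈ 78.249

NRCS table: pasture, good condition, soil group B → CN(II) = 61
CN(III) from CN(II)=61: (23·61)/(10 + 0.13·61) = 140300/1793 ≈ 78.249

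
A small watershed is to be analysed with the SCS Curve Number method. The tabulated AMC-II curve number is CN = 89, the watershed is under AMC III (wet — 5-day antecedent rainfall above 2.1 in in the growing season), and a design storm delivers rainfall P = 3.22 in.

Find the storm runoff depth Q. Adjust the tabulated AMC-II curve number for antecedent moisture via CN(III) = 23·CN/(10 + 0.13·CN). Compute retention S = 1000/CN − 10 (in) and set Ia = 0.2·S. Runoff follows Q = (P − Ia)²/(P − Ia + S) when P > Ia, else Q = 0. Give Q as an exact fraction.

Adjust CN=89 to AMC III: 23·89/(10 + 0.13·89) → 2047 ÷ (2157/100) = 204700/2157 ≈ 94.900
Max retention: S = 1000/(204700/2157) − 10 = 1100/2047 in (≈ 0.537 in)
Initial abstraction Ia = S/5 = (1100/2047)/5 = 220/2047 ≈ 0.107 in
Since P=3.220 > Ia=0.107: effective rainfall P−Ia = 318567/102350 in
Q: (318567/102350)² ÷ (373567/102350) = 101484933489/38234582450 in (≈ 2.654 in)

Q = 101484933489/38234582450 in ≈ 2.654 in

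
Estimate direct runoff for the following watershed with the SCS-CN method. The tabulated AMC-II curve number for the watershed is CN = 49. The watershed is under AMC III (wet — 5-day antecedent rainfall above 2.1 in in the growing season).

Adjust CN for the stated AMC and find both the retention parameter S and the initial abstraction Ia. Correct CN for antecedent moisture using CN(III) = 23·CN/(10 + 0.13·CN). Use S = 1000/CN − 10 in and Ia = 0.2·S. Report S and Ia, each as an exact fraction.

S = 5100/1127 in ≈ 4.525 in; Ia = 1020/1127 in ≈ 0.905 in

Adjust CN=49 to AMC III: 23·49/(10 + 0.13·49) → 1127 ÷ (1637/100) = 112700/1637 ≈ 68.845
S = 1000/(112700/1637) − 10 = 5100/1127 in ≈ 4.525 in
Ia = 0.2S: 0.2·4.525 = 0.905 in (exactly 1020/1127)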